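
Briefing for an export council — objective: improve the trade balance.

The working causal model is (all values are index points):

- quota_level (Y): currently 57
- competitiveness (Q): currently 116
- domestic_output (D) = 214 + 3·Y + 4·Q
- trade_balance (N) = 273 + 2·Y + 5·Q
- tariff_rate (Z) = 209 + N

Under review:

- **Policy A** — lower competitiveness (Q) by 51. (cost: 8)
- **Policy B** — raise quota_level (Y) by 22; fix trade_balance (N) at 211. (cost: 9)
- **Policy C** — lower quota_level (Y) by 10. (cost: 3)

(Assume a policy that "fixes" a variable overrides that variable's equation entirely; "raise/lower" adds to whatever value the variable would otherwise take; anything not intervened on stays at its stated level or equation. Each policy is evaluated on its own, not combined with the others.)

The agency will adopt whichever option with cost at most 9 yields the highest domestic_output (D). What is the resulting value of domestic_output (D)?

Policy A (Q − 51):
  Y = 57
  Q = 116 − 51 = 65
  D = 214 + 3·57 + 4·65 = 645
Policy B (Y + 22, N := 211):
  Y = 57 + 22 = 79
  Q = 116
  D = 214 + 3·79 + 4·116 = 915
Policy C (Y − 10):
  Y = 57 − 10 = 47
  Q = 116
  D = 214 + 3·47 + 4·116 = 819
Comparing — Policy A: D=645, Policy B: D=915, Policy C: D=819. Highest is 915 (Policy B).

915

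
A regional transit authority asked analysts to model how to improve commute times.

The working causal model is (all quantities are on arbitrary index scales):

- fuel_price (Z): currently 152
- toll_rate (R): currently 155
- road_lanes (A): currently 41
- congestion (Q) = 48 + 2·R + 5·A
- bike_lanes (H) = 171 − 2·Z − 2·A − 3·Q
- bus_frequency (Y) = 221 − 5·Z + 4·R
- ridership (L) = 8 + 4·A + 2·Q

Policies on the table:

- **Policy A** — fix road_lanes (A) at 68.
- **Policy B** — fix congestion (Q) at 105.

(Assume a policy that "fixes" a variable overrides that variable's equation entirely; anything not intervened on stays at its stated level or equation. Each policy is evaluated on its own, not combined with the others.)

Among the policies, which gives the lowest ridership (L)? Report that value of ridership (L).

Policy A (A := 68):
  R = 155
  A = 68
  Q = 48 + 2·155 + 5·68 = 698
  L = 8 + 4·68 + 2·698 = 1676
Policy B (Q := 105):
  R = 155
  A = 41
  Q = 105
  L = 8 + 4·41 + 2·105 = 382
Comparing — Policy A: L=1676, Policy B: L=382. Lowest is 382 (Policy B).

382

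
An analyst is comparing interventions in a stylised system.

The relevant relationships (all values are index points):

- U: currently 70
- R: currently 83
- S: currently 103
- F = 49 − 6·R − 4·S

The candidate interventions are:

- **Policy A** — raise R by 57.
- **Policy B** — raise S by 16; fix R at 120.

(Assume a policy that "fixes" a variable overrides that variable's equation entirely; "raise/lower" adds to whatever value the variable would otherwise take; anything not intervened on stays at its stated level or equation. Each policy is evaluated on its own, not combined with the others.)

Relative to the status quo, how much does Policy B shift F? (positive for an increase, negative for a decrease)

-286

Baseline:
  R = 83
  S = 103
  F = 49 − 6·83 − 4·103 = -861
Policy B (S + 16, R := 120):
  R = 120
  S = 103 + 16 = 119
  F = 49 − 6·120 − 4·119 = -1147
Change in F: -1147 − (-861) = -286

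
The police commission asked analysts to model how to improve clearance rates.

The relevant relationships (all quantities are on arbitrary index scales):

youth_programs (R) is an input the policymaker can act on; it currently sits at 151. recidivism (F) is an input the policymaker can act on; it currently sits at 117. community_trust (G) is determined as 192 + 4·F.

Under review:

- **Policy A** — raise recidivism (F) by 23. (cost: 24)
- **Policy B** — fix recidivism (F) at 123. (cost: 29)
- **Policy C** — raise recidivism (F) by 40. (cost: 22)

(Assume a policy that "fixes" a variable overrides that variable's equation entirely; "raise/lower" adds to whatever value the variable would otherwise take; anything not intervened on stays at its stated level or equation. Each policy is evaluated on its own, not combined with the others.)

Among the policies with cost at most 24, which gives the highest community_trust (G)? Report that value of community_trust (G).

820

Policy A (F + 23):
  F = 117 + 23 = 140
  G = 192 + 4·140 = 752
Policy C (F + 40):
  F = 117 + 40 = 157
  G = 192 + 4·157 = 820
Comparing — Policy A: G=752, Policy C: G=820. Highest is 820 (Policy C).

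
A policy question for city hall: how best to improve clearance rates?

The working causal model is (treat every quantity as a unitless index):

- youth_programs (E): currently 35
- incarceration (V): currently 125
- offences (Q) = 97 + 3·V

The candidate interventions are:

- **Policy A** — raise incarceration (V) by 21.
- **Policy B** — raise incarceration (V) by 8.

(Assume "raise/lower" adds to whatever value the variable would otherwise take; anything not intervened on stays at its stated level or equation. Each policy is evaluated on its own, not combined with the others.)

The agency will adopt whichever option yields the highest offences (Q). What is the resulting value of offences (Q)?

535

Policy A (V + 21):
  V = 125 + 21 = 146
  Q = 97 + 3·146 = 535
Policy B (V + 8):
  V = 125 + 8 = 133
  Q = 97 + 3·133 = 496
Comparing — Policy A: Q=535, Policy B: Q=496. Highest is 535 (Policy A).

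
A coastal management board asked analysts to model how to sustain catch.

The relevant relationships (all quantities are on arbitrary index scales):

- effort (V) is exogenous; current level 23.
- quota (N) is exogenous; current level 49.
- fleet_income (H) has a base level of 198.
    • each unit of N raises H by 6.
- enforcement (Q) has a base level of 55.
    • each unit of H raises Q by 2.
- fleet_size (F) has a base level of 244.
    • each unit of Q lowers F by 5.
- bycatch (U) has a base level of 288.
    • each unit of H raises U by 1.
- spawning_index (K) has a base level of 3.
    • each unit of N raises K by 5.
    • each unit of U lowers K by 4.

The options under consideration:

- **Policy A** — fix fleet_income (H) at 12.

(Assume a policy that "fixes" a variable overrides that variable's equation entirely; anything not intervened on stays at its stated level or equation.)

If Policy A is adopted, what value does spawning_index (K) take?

-952

Policy A (H := 12):
  N = 49
  H = 12
  U = 288 + 12 = 300
  K = 3 + 5·49 − 4·300 = -952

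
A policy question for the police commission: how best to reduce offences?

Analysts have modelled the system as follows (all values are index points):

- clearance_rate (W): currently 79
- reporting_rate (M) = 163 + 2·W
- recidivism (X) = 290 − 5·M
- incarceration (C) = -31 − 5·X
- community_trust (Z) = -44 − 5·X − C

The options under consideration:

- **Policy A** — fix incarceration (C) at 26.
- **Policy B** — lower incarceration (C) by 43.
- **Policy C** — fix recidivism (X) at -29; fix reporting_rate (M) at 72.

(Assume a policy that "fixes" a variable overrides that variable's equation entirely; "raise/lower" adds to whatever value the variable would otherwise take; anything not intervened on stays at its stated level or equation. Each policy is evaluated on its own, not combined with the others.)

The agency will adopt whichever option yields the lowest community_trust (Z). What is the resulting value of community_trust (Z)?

-13

Policy A (C := 26):
  W = 79
  M = 163 + 2·79 = 321
  X = 290 − 5·321 = -1315
  C = 26
  Z = -44 − 5·(-1315) − 26 = 6505
Policy B (C − 43):
  W = 79
  M = 163 + 2·79 = 321
  X = 290 − 5·321 = -1315
  C = -31 − 5·(-1315) (−43 from intervention) = 6501
  Z = -44 − 5·(-1315) − 6501 = 30
Policy C (X := -29, M := 72):
  W = 79
  M = 72
  X = -29
  C = -31 − 5·(-29) = 114
  Z = -44 − 5·(-29) − 114 = -13
Comparing — Policy A: Z=6505, Policy B: Z=30, Policy C: Z=-13. Lowest is -13 (Policy C).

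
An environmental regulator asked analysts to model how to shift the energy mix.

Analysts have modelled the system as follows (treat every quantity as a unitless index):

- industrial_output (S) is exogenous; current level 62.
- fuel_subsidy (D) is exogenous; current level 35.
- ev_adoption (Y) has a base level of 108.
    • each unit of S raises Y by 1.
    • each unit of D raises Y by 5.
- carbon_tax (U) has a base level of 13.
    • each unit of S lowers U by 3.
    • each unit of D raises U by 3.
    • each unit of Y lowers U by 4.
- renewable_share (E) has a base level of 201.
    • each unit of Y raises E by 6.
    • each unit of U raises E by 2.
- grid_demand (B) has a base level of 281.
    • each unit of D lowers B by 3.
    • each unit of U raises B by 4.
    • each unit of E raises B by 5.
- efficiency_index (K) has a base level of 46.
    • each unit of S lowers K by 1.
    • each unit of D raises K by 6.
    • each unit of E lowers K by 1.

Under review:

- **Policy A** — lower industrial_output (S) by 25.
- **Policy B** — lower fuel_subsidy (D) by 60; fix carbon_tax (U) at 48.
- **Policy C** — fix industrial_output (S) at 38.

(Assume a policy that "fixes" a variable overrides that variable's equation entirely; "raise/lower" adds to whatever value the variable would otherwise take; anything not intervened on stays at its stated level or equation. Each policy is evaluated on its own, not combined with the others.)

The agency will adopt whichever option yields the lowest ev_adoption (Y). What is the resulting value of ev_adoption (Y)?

45

Policy A (S − 25):
  S = 62 − 25 = 37
  D = 35
  Y = 108 + 37 + 5·35 = 320
Policy B (D − 60, U := 48):
  S = 62
  D = 35 − 60 = -25
  Y = 108 + 62 + 5·(-25) = 45
Policy C (S := 38):
  S = 38
  D = 35
  Y = 108 + 38 + 5·35 = 321
Comparing — Policy A: Y=320, Policy B: Y=45, Policy C: Y=321. Lowest is 45 (Policy B).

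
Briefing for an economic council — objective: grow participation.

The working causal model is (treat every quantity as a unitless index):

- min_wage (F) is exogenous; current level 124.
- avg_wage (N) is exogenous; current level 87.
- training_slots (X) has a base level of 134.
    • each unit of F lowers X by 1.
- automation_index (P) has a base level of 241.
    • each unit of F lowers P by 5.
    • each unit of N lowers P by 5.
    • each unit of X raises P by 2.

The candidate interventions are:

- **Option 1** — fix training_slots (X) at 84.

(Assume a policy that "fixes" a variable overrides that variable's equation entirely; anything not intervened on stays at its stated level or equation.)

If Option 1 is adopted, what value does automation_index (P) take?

Option 1 (X := 84):
  F = 124
  N = 87
  X = 84
  P = 241 − 5·124 − 5·87 + 2·84 = -646

-646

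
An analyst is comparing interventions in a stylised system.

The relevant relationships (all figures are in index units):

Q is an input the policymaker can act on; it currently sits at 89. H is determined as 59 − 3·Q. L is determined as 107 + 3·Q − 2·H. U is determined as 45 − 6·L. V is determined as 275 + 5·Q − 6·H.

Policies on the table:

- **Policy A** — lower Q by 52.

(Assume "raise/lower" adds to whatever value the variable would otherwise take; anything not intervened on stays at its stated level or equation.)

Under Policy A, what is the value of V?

Policy A (Q − 52):
  Q = 89 − 52 = 37
  H = 59 − 3·37 = -52
  V = 275 + 5·37 − 6·(-52) = 772

772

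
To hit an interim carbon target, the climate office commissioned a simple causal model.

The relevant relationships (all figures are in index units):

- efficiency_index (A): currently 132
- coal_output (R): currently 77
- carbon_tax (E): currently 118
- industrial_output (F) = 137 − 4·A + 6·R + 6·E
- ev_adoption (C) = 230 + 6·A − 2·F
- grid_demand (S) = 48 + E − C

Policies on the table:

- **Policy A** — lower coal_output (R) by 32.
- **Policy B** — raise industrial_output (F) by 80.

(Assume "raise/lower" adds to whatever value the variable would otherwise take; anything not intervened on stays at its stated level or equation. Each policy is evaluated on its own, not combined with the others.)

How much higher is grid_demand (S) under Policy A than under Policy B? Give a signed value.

-544

Policy A (R − 32):
  A = 132
  R = 77 − 32 = 45
  E = 118
  F = 137 − 4·132 + 6·45 + 6·118 = 587
  C = 230 + 6·132 − 2·587 = -152
  S = 48 + 118 − (-152) = 318
Policy B (F + 80):
  A = 132
  R = 77
  E = 118
  F = 137 − 4·132 + 6·77 + 6·118 (+80 from intervention) = 859
  C = 230 + 6·132 − 2·859 = -696
  S = 48 + 118 − (-696) = 862
S: 318 − 862 = -544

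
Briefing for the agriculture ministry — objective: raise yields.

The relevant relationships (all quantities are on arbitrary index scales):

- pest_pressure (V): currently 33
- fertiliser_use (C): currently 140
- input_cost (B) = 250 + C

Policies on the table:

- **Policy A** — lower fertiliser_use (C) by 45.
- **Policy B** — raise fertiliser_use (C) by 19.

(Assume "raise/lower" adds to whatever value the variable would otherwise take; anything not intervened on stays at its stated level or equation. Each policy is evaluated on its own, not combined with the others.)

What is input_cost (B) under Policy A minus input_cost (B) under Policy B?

Policy A (C − 45):
  C = 140 − 45 = 95
  B = 250 + 95 = 345
Policy B (C + 19):
  C = 140 + 19 = 159
  B = 250 + 159 = 409
B: 345 − 409 = -64

-64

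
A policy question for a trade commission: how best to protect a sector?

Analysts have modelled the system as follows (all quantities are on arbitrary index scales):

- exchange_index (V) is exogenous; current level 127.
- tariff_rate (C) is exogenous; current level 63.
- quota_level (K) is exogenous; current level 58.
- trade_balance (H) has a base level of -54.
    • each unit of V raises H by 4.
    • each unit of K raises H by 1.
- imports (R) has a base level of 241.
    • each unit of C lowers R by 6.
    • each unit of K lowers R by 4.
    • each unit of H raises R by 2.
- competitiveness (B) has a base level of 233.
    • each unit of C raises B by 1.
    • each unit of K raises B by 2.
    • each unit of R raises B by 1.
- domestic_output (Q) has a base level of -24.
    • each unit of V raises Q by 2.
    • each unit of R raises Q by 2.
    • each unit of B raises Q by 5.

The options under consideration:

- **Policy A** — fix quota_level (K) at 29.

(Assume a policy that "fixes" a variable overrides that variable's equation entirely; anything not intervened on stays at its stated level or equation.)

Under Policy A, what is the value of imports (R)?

Policy A (K := 29):
  V = 127
  C = 63
  K = 29
  H = -54 + 4·127 + 29 = 483
  R = 241 − 6·63 − 4·29 + 2·483 = 713

713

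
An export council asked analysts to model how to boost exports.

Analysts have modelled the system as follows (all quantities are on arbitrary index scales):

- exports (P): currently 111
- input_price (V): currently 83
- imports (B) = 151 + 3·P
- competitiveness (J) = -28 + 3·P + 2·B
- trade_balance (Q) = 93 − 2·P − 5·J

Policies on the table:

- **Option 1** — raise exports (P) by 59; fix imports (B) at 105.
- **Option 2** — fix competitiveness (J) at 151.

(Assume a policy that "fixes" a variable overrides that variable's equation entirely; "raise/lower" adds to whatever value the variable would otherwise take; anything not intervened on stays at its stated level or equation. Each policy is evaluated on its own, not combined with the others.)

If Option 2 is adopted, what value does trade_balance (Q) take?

-884

Option 2 (J := 151):
  P = 111
  B = 151 + 3·111 = 484
  J = 151
  Q = 93 − 2·111 − 5·151 = -884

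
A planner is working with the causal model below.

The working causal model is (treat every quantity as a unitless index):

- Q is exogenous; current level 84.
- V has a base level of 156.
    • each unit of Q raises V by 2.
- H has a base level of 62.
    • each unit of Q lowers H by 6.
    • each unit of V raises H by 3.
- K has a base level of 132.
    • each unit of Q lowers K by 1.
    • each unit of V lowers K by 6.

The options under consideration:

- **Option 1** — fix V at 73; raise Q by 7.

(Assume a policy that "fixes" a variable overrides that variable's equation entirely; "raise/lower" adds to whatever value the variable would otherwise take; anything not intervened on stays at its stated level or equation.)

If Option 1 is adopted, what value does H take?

-265

Option 1 (V := 73, Q + 7):
  Q = 84 + 7 = 91
  V = 73
  H = 62 − 6·91 + 3·73 = -265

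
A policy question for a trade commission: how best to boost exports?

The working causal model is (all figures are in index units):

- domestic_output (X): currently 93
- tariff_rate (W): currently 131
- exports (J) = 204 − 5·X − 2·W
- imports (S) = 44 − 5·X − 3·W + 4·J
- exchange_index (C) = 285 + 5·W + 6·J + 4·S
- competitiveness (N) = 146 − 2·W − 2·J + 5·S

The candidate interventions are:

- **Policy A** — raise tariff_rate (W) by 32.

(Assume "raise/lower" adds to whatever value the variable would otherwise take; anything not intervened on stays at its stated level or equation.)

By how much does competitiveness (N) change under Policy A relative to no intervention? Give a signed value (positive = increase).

Baseline:
  X = 93
  W = 131
  J = 204 − 5·93 − 2·131 = -523
  S = 44 − 5·93 − 3·131 + 4·(-523) = -2906
  N = 146 − 2·131 − 2·(-523) + 5·(-2906) = -13600
Policy A (W + 32):
  X = 93
  W = 131 + 32 = 163
  J = 204 − 5·93 − 2·163 = -587
  S = 44 − 5·93 − 3·163 + 4·(-587) = -3258
  N = 146 − 2·163 − 2·(-587) + 5·(-3258) = -15296
Change in N: -15296 − (-13600) = -1696

-1696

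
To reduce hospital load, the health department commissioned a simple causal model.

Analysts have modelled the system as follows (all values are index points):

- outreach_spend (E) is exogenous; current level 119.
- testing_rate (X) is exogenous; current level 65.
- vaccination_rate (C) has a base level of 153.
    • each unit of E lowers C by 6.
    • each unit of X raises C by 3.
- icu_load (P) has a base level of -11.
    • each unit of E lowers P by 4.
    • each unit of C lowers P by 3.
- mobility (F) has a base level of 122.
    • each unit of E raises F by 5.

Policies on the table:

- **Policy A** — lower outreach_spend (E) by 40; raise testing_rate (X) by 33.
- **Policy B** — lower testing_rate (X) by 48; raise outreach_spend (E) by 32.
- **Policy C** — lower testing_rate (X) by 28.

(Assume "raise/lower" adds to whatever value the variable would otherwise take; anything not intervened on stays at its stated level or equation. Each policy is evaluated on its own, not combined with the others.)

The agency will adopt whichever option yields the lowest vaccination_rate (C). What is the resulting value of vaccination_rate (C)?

-702

Policy A (E − 40, X + 33):
  E = 119 − 40 = 79
  X = 65 + 33 = 98
  C = 153 − 6·79 + 3·98 = -27
Policy B (X − 48, E + 32):
  E = 119 + 32 = 151
  X = 65 − 48 = 17
  C = 153 − 6·151 + 3·17 = -702
Policy C (X − 28):
  E = 119
  X = 65 − 28 = 37
  C = 153 − 6·119 + 3·37 = -450
Comparing — Policy A: C=-27, Policy B: C=-702, Policy C: C=-450. Lowest is -702 (Policy B).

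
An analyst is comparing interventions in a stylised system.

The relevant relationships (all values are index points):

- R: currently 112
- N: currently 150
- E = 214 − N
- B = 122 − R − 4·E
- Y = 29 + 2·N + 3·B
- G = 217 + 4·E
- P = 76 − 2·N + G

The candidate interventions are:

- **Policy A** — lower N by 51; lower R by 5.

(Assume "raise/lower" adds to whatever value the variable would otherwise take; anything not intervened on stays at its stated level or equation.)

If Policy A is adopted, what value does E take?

115

Policy A (N − 51, R − 5):
  N = 150 − 51 = 99
  E = 214 − 99 = 115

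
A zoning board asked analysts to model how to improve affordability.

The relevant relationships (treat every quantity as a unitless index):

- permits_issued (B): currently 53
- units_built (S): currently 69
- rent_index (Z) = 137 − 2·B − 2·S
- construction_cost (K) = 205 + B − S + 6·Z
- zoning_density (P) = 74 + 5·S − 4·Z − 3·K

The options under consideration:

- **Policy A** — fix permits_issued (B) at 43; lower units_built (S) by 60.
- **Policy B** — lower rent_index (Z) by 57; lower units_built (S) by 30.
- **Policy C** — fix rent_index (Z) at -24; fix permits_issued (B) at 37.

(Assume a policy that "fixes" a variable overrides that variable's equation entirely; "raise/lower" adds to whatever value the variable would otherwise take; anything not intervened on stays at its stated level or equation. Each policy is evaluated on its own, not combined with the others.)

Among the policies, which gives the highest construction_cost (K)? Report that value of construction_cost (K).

Policy A (B := 43, S − 60):
  B = 43
  S = 69 − 60 = 9
  Z = 137 − 2·43 − 2·9 = 33
  K = 205 + 43 − 9 + 6·33 = 437
Policy B (Z − 57, S − 30):
  B = 53
  S = 69 − 30 = 39
  Z = 137 − 2·53 − 2·39 (−57 from intervention) = -104
  K = 205 + 53 − 39 + 6·(-104) = -405
Policy C (Z := -24, B := 37):
  B = 37
  S = 69
  Z = -24
  K = 205 + 37 − 69 + 6·(-24) = 29
Comparing — Policy A: K=437, Policy B: K=-405, Policy C: K=29. Highest is 437 (Policy A).

437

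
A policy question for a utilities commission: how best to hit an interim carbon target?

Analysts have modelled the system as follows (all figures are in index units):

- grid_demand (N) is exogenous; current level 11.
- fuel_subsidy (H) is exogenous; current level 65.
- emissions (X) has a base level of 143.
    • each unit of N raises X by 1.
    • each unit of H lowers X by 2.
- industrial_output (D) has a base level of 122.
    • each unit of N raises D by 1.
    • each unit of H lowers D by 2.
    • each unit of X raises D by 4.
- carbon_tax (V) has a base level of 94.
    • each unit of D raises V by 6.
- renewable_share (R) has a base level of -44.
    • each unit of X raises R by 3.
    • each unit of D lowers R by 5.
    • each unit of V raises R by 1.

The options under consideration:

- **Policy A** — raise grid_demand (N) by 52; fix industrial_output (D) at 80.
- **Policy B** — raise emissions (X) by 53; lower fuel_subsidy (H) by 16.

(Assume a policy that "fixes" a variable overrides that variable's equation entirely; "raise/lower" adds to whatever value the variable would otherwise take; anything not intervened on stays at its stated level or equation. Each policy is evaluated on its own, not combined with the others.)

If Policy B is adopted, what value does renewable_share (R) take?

Policy B (X + 53, H − 16):
  N = 11
  H = 65 − 16 = 49
  X = 143 + 11 − 2·49 (+53 from intervention) = 109
  D = 122 + 11 − 2·49 + 4·109 = 471
  V = 94 + 6·471 = 2920
  R = -44 + 3·109 − 5·471 + 2920 = 848

848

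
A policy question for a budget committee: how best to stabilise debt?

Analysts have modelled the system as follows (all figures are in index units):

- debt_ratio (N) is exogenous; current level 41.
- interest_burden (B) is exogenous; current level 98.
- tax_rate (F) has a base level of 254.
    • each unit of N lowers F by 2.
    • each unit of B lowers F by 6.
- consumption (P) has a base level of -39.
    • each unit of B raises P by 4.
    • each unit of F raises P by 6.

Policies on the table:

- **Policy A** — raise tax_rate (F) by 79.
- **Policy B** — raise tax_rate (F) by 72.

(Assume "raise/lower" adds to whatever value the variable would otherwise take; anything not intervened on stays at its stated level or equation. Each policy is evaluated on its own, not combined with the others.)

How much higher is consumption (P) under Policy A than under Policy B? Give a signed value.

42

Policy A (F + 79):
  N = 41
  B = 98
  F = 254 − 2·41 − 6·98 (+79 from intervention) = -337
  P = -39 + 4·98 + 6·(-337) = -1669
Policy B (F + 72):
  N = 41
  B = 98
  F = 254 − 2·41 − 6·98 (+72 from intervention) = -344
  P = -39 + 4·98 + 6·(-344) = -1711
P: -1669 − (-1711) = 42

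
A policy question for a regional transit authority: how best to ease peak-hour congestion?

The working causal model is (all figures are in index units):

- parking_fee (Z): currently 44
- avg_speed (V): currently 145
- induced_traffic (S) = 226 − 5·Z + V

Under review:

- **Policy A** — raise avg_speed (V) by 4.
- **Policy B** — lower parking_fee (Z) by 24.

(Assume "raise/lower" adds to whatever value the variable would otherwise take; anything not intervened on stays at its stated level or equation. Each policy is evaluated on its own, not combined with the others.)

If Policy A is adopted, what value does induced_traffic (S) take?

155

Policy A (V + 4):
  Z = 44
  V = 145 + 4 = 149
  S = 226 − 5·44 + 149 = 155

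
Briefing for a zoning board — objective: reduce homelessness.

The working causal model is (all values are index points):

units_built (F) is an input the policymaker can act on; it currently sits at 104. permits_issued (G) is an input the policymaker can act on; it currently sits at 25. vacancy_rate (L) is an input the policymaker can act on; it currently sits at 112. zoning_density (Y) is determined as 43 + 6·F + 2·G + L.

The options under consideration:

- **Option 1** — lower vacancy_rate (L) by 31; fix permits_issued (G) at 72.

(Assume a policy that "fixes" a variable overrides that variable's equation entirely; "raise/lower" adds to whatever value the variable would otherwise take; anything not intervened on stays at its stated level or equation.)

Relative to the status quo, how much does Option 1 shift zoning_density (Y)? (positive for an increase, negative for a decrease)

63

Baseline:
  F = 104
  G = 25
  L = 112
  Y = 43 + 6·104 + 2·25 + 112 = 829
Option 1 (L − 31, G := 72):
  F = 104
  G = 72
  L = 112 − 31 = 81
  Y = 43 + 6·104 + 2·72 + 81 = 892
Change in Y: 892 − 829 = 63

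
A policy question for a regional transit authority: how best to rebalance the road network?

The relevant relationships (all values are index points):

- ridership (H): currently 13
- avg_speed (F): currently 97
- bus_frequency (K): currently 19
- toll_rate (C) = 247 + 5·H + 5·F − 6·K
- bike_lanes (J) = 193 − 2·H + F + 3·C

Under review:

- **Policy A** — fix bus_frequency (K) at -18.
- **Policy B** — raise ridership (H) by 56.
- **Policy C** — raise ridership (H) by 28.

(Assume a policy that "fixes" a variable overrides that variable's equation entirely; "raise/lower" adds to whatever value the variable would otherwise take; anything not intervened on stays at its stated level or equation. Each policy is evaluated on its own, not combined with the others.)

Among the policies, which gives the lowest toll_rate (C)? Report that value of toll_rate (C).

Policy A (K := -18):
  H = 13
  F = 97
  K = -18
  C = 247 + 5·13 + 5·97 − 6·(-18) = 905
Policy B (H + 56):
  H = 13 + 56 = 69
  F = 97
  K = 19
  C = 247 + 5·69 + 5·97 − 6·19 = 963
Policy C (H + 28):
  H = 13 + 28 = 41
  F = 97
  K = 19
  C = 247 + 5·41 + 5·97 − 6·19 = 823
Comparing — Policy A: C=905, Policy B: C=963, Policy C: C=823. Lowest is 823 (Policy C).

823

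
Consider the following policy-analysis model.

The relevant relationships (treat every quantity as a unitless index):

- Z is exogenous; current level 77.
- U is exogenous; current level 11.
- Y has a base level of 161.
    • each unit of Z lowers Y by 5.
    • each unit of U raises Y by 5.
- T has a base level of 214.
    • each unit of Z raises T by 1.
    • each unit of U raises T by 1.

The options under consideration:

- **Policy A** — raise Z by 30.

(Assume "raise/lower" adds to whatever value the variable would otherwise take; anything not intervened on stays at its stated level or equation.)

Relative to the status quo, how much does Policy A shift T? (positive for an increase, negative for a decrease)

30

Baseline:
  Z = 77
  U = 11
  T = 214 + 77 + 11 = 302
Policy A (Z + 30):
  Z = 77 + 30 = 107
  U = 11
  T = 214 + 107 + 11 = 332
Change in T: 332 − 302 = 30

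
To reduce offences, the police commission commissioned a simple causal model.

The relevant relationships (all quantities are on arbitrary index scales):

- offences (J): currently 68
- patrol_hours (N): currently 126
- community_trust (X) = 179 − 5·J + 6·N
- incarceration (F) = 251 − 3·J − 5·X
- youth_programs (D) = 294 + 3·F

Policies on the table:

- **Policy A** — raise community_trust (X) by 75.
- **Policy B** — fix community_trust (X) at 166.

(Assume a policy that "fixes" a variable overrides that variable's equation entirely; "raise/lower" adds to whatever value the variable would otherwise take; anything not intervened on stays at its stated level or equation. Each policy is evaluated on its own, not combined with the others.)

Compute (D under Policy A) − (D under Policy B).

-7560

Policy A (X + 75):
  J = 68
  N = 126
  X = 179 − 5·68 + 6·126 (+75 from intervention) = 670
  F = 251 − 3·68 − 5·670 = -3303
  D = 294 + 3·(-3303) = -9615
Policy B (X := 166):
  J = 68
  N = 126
  X = 166
  F = 251 − 3·68 − 5·166 = -783
  D = 294 + 3·(-783) = -2055
D: -9615 − (-2055) = -7560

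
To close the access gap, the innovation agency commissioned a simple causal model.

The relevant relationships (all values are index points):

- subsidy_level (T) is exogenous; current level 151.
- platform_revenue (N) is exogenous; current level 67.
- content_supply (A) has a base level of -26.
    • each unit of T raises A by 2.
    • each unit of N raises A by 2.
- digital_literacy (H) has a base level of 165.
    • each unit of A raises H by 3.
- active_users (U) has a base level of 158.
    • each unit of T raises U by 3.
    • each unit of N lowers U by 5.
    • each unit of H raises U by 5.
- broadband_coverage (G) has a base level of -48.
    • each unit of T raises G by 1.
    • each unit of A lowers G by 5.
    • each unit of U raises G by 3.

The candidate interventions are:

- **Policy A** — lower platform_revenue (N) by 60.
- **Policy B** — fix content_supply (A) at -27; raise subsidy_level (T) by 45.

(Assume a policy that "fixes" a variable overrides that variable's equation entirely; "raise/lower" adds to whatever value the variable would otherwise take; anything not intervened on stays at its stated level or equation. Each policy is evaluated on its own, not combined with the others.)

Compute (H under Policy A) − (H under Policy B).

Policy A (N − 60):
  T = 151
  N = 67 − 60 = 7
  A = -26 + 2·151 + 2·7 = 290
  H = 165 + 3·290 = 1035
Policy B (A := -27, T + 45):
  T = 151 + 45 = 196
  N = 67
  A = -27
  H = 165 + 3·(-27) = 84
H: 1035 − 84 = 951

951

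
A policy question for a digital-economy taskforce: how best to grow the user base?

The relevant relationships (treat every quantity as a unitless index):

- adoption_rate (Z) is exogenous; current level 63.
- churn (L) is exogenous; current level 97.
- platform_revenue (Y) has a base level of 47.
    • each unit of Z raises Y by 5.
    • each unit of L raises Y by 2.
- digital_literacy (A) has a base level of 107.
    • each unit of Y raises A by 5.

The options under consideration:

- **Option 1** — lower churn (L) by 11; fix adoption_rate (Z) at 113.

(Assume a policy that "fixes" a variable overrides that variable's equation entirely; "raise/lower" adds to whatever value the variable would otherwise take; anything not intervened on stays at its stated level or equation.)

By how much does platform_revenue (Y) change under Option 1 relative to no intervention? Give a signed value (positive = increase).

Baseline:
  Z = 63
  L = 97
  Y = 47 + 5·63 + 2·97 = 556
Option 1 (L − 11, Z := 113):
  Z = 113
  L = 97 − 11 = 86
  Y = 47 + 5·113 + 2·86 = 784
Change in Y: 784 − 556 = 228

228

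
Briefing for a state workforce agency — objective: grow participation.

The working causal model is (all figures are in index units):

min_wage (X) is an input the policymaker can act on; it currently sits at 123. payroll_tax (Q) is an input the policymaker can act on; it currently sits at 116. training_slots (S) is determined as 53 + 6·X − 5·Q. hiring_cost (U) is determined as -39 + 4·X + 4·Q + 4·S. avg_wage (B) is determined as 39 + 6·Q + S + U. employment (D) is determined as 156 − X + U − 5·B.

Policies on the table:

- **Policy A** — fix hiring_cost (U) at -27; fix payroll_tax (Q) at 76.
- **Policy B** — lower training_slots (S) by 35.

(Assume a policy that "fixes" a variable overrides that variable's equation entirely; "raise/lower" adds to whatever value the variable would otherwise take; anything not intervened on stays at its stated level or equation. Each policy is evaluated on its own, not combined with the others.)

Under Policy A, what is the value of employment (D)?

Policy A (U := -27, Q := 76):
  X = 123
  Q = 76
  S = 53 + 6·123 − 5·76 = 411
  U = -27
  B = 39 + 6·76 + 411 + (-27) = 879
  D = 156 − 123 + (-27) − 5·879 = -4389

-4389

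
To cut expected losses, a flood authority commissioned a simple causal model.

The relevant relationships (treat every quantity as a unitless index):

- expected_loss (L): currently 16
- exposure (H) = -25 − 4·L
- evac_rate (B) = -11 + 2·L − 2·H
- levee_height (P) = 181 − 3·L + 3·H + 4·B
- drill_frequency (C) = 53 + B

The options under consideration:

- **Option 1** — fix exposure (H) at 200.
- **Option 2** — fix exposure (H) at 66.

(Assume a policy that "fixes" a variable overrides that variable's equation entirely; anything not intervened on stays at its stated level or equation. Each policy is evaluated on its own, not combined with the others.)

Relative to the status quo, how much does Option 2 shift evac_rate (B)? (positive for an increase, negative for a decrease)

-310

Baseline:
  L = 16
  H = -25 − 4·16 = -89
  B = -11 + 2·16 − 2·(-89) = 199
Option 2 (H := 66):
  L = 16
  H = 66
  B = -11 + 2·16 − 2·66 = -111
Change in B: -111 − 199 = -310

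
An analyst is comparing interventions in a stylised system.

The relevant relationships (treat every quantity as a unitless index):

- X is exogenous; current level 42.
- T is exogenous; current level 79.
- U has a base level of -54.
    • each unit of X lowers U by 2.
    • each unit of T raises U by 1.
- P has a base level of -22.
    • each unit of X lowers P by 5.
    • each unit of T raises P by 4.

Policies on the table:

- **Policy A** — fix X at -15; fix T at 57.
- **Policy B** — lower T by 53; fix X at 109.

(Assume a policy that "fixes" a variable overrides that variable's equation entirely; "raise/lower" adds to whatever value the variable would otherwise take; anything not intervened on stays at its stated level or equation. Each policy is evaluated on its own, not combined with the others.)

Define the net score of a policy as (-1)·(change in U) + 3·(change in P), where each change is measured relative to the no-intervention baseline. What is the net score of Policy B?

Baseline:
  X = 42
  T = 79
  U = -54 − 2·42 + 79 = -59
  P = -22 − 5·42 + 4·79 = 84
Policy B (T − 53, X := 109):
  X = 109
  T = 79 − 53 = 26
  U = -54 − 2·109 + 26 = -246
  P = -22 − 5·109 + 4·26 = -463
ΔU = -246 − (-59) = -187; ΔP = -463 − 84 = -547
Score = (-1)·(-187) + 3·(-547) = -1454

-1454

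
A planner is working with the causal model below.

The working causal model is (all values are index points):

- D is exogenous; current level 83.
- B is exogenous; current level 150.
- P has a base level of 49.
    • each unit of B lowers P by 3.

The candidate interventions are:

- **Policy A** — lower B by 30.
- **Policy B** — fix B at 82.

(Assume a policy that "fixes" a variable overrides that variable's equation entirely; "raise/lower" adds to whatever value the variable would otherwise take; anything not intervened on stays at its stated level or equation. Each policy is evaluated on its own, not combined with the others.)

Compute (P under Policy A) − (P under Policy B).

Policy A (B − 30):
  B = 150 − 30 = 120
  P = 49 − 3·120 = -311
Policy B (B := 82):
  B = 82
  P = 49 − 3·82 = -197
P: -311 − (-197) = -114

-114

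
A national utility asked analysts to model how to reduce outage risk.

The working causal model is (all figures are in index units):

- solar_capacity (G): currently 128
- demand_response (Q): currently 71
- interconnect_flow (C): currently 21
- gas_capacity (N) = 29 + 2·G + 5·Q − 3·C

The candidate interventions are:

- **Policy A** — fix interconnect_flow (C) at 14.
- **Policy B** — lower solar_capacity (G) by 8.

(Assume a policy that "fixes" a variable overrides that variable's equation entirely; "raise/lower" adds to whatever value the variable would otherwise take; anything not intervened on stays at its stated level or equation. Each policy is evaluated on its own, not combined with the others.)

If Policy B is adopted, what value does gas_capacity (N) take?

Policy B (G − 8):
  G = 128 − 8 = 120
  Q = 71
  C = 21
  N = 29 + 2·120 + 5·71 − 3·21 = 561

561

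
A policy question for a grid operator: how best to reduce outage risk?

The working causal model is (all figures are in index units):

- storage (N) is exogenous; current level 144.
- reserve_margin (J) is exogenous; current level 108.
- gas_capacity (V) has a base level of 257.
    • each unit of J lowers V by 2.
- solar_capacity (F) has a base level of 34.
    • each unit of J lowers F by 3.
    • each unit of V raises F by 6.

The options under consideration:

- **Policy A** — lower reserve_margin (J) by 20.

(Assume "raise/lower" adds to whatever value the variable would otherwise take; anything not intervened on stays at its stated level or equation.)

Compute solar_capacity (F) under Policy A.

Policy A (J − 20):
  J = 108 − 20 = 88
  V = 257 − 2·88 = 81
  F = 34 − 3·88 + 6·81 = 256

256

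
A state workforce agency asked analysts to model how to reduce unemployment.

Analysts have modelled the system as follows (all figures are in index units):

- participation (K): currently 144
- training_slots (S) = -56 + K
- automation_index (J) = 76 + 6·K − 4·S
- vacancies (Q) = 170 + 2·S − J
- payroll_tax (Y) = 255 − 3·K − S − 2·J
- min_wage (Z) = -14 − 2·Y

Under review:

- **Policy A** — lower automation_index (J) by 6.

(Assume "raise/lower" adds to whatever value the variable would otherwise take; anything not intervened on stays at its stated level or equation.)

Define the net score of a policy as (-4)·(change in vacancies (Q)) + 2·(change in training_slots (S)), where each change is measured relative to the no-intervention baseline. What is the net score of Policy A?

Baseline:
  K = 144
  S = -56 + 144 = 88
  J = 76 + 6·144 − 4·88 = 588
  Q = 170 + 2·88 − 588 = -242
Policy A (J − 6):
  K = 144
  S = -56 + 144 = 88
  J = 76 + 6·144 − 4·88 (−6 from intervention) = 582
  Q = 170 + 2·88 − 582 = -236
ΔQ = -236 − (-242) = 6; ΔS = 88 − 88 = 0
Score = (-4)·6 + 2·0 = -24

-24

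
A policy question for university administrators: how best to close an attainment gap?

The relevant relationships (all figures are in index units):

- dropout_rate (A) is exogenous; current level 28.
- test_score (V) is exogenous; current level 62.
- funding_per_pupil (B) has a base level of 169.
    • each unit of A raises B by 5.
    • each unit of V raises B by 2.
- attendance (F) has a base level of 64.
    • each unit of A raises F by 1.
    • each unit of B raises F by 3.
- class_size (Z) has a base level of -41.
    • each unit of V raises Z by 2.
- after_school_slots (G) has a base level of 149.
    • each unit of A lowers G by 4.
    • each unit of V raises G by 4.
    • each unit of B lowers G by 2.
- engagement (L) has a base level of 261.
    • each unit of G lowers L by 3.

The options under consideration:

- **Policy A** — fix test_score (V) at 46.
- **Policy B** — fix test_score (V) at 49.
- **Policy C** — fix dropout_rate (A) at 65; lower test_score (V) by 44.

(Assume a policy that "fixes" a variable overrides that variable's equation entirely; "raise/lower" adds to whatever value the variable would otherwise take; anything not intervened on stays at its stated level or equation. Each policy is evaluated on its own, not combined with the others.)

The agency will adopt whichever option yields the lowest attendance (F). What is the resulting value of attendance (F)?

Policy A (V := 46):
  A = 28
  V = 46
  B = 169 + 5·28 + 2·46 = 401
  F = 64 + 28 + 3·401 = 1295
Policy B (V := 49):
  A = 28
  V = 49
  B = 169 + 5·28 + 2·49 = 407
  F = 64 + 28 + 3·407 = 1313
Policy C (A := 65, V − 44):
  A = 65
  V = 62 − 44 = 18
  B = 169 + 5·65 + 2·18 = 530
  F = 64 + 65 + 3·530 = 1719
Comparing — Policy A: F=1295, Policy B: F=1313, Policy C: F=1719. Lowest is 1295 (Policy A).

1295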